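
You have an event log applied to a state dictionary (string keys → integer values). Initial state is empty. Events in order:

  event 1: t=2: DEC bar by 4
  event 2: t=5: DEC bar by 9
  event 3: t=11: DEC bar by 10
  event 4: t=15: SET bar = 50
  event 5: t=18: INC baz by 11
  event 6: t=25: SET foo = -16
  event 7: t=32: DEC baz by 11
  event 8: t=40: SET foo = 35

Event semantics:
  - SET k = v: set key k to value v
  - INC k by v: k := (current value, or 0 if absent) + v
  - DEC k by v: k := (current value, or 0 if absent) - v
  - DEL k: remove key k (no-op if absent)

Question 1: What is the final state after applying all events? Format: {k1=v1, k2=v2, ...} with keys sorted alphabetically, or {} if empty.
Answer: {bar=50, baz=0, foo=35}

Derivation:
  after event 1 (t=2: DEC bar by 4): {bar=-4}
  after event 2 (t=5: DEC bar by 9): {bar=-13}
  after event 3 (t=11: DEC bar by 10): {bar=-23}
  after event 4 (t=15: SET bar = 50): {bar=50}
  after event 5 (t=18: INC baz by 11): {bar=50, baz=11}
  after event 6 (t=25: SET foo = -16): {bar=50, baz=11, foo=-16}
  after event 7 (t=32: DEC baz by 11): {bar=50, baz=0, foo=-16}
  after event 8 (t=40: SET foo = 35): {bar=50, baz=0, foo=35}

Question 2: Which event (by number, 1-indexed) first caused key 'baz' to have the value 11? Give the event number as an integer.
Looking for first event where baz becomes 11:
  event 5: baz (absent) -> 11  <-- first match

Answer: 5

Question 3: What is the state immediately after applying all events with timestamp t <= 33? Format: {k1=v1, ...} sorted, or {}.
Apply events with t <= 33 (7 events):
  after event 1 (t=2: DEC bar by 4): {bar=-4}
  after event 2 (t=5: DEC bar by 9): {bar=-13}
  after event 3 (t=11: DEC bar by 10): {bar=-23}
  after event 4 (t=15: SET bar = 50): {bar=50}
  after event 5 (t=18: INC baz by 11): {bar=50, baz=11}
  after event 6 (t=25: SET foo = -16): {bar=50, baz=11, foo=-16}
  after event 7 (t=32: DEC baz by 11): {bar=50, baz=0, foo=-16}

Answer: {bar=50, baz=0, foo=-16}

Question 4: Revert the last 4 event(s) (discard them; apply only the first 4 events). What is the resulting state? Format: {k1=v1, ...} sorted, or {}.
Answer: {bar=50}

Derivation:
Keep first 4 events (discard last 4):
  after event 1 (t=2: DEC bar by 4): {bar=-4}
  after event 2 (t=5: DEC bar by 9): {bar=-13}
  after event 3 (t=11: DEC bar by 10): {bar=-23}
  after event 4 (t=15: SET bar = 50): {bar=50}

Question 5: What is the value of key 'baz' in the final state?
Answer: 0

Derivation:
Track key 'baz' through all 8 events:
  event 1 (t=2: DEC bar by 4): baz unchanged
  event 2 (t=5: DEC bar by 9): baz unchanged
  event 3 (t=11: DEC bar by 10): baz unchanged
  event 4 (t=15: SET bar = 50): baz unchanged
  event 5 (t=18: INC baz by 11): baz (absent) -> 11
  event 6 (t=25: SET foo = -16): baz unchanged
  event 7 (t=32: DEC baz by 11): baz 11 -> 0
  event 8 (t=40: SET foo = 35): baz unchanged
Final: baz = 0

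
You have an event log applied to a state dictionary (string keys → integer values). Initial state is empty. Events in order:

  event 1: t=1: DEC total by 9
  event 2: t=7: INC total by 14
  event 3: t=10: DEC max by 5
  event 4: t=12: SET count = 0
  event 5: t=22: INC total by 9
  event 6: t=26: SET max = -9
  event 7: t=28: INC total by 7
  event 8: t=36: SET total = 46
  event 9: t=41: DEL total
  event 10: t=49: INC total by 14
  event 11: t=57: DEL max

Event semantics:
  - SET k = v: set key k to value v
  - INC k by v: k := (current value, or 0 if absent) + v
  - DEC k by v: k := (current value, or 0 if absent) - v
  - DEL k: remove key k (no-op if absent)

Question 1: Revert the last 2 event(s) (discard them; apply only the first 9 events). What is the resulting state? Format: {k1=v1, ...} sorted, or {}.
Answer: {count=0, max=-9}

Derivation:
Keep first 9 events (discard last 2):
  after event 1 (t=1: DEC total by 9): {total=-9}
  after event 2 (t=7: INC total by 14): {total=5}
  after event 3 (t=10: DEC max by 5): {max=-5, total=5}
  after event 4 (t=12: SET count = 0): {count=0, max=-5, total=5}
  after event 5 (t=22: INC total by 9): {count=0, max=-5, total=14}
  after event 6 (t=26: SET max = -9): {count=0, max=-9, total=14}
  after event 7 (t=28: INC total by 7): {count=0, max=-9, total=21}
  after event 8 (t=36: SET total = 46): {count=0, max=-9, total=46}
  after event 9 (t=41: DEL total): {count=0, max=-9}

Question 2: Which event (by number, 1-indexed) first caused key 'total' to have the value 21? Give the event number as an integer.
Answer: 7

Derivation:
Looking for first event where total becomes 21:
  event 1: total = -9
  event 2: total = 5
  event 3: total = 5
  event 4: total = 5
  event 5: total = 14
  event 6: total = 14
  event 7: total 14 -> 21  <-- first match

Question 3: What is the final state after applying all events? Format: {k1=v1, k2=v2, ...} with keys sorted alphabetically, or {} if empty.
  after event 1 (t=1: DEC total by 9): {total=-9}
  after event 2 (t=7: INC total by 14): {total=5}
  after event 3 (t=10: DEC max by 5): {max=-5, total=5}
  after event 4 (t=12: SET count = 0): {count=0, max=-5, total=5}
  after event 5 (t=22: INC total by 9): {count=0, max=-5, total=14}
  after event 6 (t=26: SET max = -9): {count=0, max=-9, total=14}
  after event 7 (t=28: INC total by 7): {count=0, max=-9, total=21}
  after event 8 (t=36: SET total = 46): {count=0, max=-9, total=46}
  after event 9 (t=41: DEL total): {count=0, max=-9}
  after event 10 (t=49: INC total by 14): {count=0, max=-9, total=14}
  after event 11 (t=57: DEL max): {count=0, total=14}

Answer: {count=0, total=14}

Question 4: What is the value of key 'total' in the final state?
Answer: 14

Derivation:
Track key 'total' through all 11 events:
  event 1 (t=1: DEC total by 9): total (absent) -> -9
  event 2 (t=7: INC total by 14): total -9 -> 5
  event 3 (t=10: DEC max by 5): total unchanged
  event 4 (t=12: SET count = 0): total unchanged
  event 5 (t=22: INC total by 9): total 5 -> 14
  event 6 (t=26: SET max = -9): total unchanged
  event 7 (t=28: INC total by 7): total 14 -> 21
  event 8 (t=36: SET total = 46): total 21 -> 46
  event 9 (t=41: DEL total): total 46 -> (absent)
  event 10 (t=49: INC total by 14): total (absent) -> 14
  event 11 (t=57: DEL max): total unchanged
Final: total = 14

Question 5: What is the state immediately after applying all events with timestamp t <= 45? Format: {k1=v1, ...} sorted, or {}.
Apply events with t <= 45 (9 events):
  after event 1 (t=1: DEC total by 9): {total=-9}
  after event 2 (t=7: INC total by 14): {total=5}
  after event 3 (t=10: DEC max by 5): {max=-5, total=5}
  after event 4 (t=12: SET count = 0): {count=0, max=-5, total=5}
  after event 5 (t=22: INC total by 9): {count=0, max=-5, total=14}
  after event 6 (t=26: SET max = -9): {count=0, max=-9, total=14}
  after event 7 (t=28: INC total by 7): {count=0, max=-9, total=21}
  after event 8 (t=36: SET total = 46): {count=0, max=-9, total=46}
  after event 9 (t=41: DEL total): {count=0, max=-9}

Answer: {count=0, max=-9}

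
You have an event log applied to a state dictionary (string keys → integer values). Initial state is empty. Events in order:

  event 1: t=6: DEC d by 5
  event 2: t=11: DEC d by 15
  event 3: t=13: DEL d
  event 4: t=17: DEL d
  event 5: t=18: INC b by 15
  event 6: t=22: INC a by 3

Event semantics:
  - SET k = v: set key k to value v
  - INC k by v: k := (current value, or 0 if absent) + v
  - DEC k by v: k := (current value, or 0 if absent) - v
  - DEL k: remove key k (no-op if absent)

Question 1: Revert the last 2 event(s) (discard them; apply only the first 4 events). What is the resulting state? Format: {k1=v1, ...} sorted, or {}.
Keep first 4 events (discard last 2):
  after event 1 (t=6: DEC d by 5): {d=-5}
  after event 2 (t=11: DEC d by 15): {d=-20}
  after event 3 (t=13: DEL d): {}
  after event 4 (t=17: DEL d): {}

Answer: {}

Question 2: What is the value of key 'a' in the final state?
Track key 'a' through all 6 events:
  event 1 (t=6: DEC d by 5): a unchanged
  event 2 (t=11: DEC d by 15): a unchanged
  event 3 (t=13: DEL d): a unchanged
  event 4 (t=17: DEL d): a unchanged
  event 5 (t=18: INC b by 15): a unchanged
  event 6 (t=22: INC a by 3): a (absent) -> 3
Final: a = 3

Answer: 3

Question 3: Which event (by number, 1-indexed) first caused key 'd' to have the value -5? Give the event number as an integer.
Answer: 1

Derivation:
Looking for first event where d becomes -5:
  event 1: d (absent) -> -5  <-- first match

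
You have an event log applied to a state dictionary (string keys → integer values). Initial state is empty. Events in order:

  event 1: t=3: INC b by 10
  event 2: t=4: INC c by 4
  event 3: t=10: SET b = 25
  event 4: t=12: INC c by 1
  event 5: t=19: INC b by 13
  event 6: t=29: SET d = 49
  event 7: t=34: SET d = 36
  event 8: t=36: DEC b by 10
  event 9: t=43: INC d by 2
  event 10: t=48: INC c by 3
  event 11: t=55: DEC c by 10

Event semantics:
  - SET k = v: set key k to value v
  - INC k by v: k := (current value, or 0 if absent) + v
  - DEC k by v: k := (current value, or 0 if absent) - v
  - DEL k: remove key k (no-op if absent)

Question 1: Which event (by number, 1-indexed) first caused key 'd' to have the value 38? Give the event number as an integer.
Answer: 9

Derivation:
Looking for first event where d becomes 38:
  event 6: d = 49
  event 7: d = 36
  event 8: d = 36
  event 9: d 36 -> 38  <-- first match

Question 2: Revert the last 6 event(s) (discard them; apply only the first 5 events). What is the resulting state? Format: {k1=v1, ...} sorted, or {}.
Answer: {b=38, c=5}

Derivation:
Keep first 5 events (discard last 6):
  after event 1 (t=3: INC b by 10): {b=10}
  after event 2 (t=4: INC c by 4): {b=10, c=4}
  after event 3 (t=10: SET b = 25): {b=25, c=4}
  after event 4 (t=12: INC c by 1): {b=25, c=5}
  after event 5 (t=19: INC b by 13): {b=38, c=5}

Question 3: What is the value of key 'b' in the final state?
Answer: 28

Derivation:
Track key 'b' through all 11 events:
  event 1 (t=3: INC b by 10): b (absent) -> 10
  event 2 (t=4: INC c by 4): b unchanged
  event 3 (t=10: SET b = 25): b 10 -> 25
  event 4 (t=12: INC c by 1): b unchanged
  event 5 (t=19: INC b by 13): b 25 -> 38
  event 6 (t=29: SET d = 49): b unchanged
  event 7 (t=34: SET d = 36): b unchanged
  event 8 (t=36: DEC b by 10): b 38 -> 28
  event 9 (t=43: INC d by 2): b unchanged
  event 10 (t=48: INC c by 3): b unchanged
  event 11 (t=55: DEC c by 10): b unchanged
Final: b = 28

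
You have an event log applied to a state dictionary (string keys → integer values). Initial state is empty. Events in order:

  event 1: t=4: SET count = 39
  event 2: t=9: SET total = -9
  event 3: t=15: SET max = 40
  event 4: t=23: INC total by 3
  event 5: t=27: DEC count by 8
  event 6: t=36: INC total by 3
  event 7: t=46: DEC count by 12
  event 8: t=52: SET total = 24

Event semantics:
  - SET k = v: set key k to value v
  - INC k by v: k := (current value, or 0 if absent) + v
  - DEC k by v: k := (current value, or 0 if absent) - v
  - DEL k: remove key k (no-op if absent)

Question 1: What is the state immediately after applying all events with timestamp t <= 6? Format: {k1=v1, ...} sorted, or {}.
Apply events with t <= 6 (1 events):
  after event 1 (t=4: SET count = 39): {count=39}

Answer: {count=39}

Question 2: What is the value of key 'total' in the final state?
Answer: 24

Derivation:
Track key 'total' through all 8 events:
  event 1 (t=4: SET count = 39): total unchanged
  event 2 (t=9: SET total = -9): total (absent) -> -9
  event 3 (t=15: SET max = 40): total unchanged
  event 4 (t=23: INC total by 3): total -9 -> -6
  event 5 (t=27: DEC count by 8): total unchanged
  event 6 (t=36: INC total by 3): total -6 -> -3
  event 7 (t=46: DEC count by 12): total unchanged
  event 8 (t=52: SET total = 24): total -3 -> 24
Final: total = 24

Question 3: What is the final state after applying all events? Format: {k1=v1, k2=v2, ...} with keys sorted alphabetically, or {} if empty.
Answer: {count=19, max=40, total=24}

Derivation:
  after event 1 (t=4: SET count = 39): {count=39}
  after event 2 (t=9: SET total = -9): {count=39, total=-9}
  after event 3 (t=15: SET max = 40): {count=39, max=40, total=-9}
  after event 4 (t=23: INC total by 3): {count=39, max=40, total=-6}
  after event 5 (t=27: DEC count by 8): {count=31, max=40, total=-6}
  after event 6 (t=36: INC total by 3): {count=31, max=40, total=-3}
  after event 7 (t=46: DEC count by 12): {count=19, max=40, total=-3}
  after event 8 (t=52: SET total = 24): {count=19, max=40, total=24}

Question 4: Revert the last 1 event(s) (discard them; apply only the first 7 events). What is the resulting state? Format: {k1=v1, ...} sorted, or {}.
Keep first 7 events (discard last 1):
  after event 1 (t=4: SET count = 39): {count=39}
  after event 2 (t=9: SET total = -9): {count=39, total=-9}
  after event 3 (t=15: SET max = 40): {count=39, max=40, total=-9}
  after event 4 (t=23: INC total by 3): {count=39, max=40, total=-6}
  after event 5 (t=27: DEC count by 8): {count=31, max=40, total=-6}
  after event 6 (t=36: INC total by 3): {count=31, max=40, total=-3}
  after event 7 (t=46: DEC count by 12): {count=19, max=40, total=-3}

Answer: {count=19, max=40, total=-3}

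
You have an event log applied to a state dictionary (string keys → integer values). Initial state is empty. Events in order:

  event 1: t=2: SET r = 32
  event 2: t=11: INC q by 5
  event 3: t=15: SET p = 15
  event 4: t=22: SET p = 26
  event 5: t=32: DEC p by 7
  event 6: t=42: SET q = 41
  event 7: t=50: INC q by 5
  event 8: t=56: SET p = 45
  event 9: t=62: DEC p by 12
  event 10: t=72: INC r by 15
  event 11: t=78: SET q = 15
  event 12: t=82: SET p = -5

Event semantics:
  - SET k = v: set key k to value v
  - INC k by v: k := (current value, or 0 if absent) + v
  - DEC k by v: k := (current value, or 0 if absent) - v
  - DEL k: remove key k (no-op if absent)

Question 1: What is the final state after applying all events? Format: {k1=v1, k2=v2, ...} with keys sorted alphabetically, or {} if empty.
  after event 1 (t=2: SET r = 32): {r=32}
  after event 2 (t=11: INC q by 5): {q=5, r=32}
  after event 3 (t=15: SET p = 15): {p=15, q=5, r=32}
  after event 4 (t=22: SET p = 26): {p=26, q=5, r=32}
  after event 5 (t=32: DEC p by 7): {p=19, q=5, r=32}
  after event 6 (t=42: SET q = 41): {p=19, q=41, r=32}
  after event 7 (t=50: INC q by 5): {p=19, q=46, r=32}
  after event 8 (t=56: SET p = 45): {p=45, q=46, r=32}
  after event 9 (t=62: DEC p by 12): {p=33, q=46, r=32}
  after event 10 (t=72: INC r by 15): {p=33, q=46, r=47}
  after event 11 (t=78: SET q = 15): {p=33, q=15, r=47}
  after event 12 (t=82: SET p = -5): {p=-5, q=15, r=47}

Answer: {p=-5, q=15, r=47}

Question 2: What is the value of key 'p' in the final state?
Track key 'p' through all 12 events:
  event 1 (t=2: SET r = 32): p unchanged
  event 2 (t=11: INC q by 5): p unchanged
  event 3 (t=15: SET p = 15): p (absent) -> 15
  event 4 (t=22: SET p = 26): p 15 -> 26
  event 5 (t=32: DEC p by 7): p 26 -> 19
  event 6 (t=42: SET q = 41): p unchanged
  event 7 (t=50: INC q by 5): p unchanged
  event 8 (t=56: SET p = 45): p 19 -> 45
  event 9 (t=62: DEC p by 12): p 45 -> 33
  event 10 (t=72: INC r by 15): p unchanged
  event 11 (t=78: SET q = 15): p unchanged
  event 12 (t=82: SET p = -5): p 33 -> -5
Final: p = -5

Answer: -5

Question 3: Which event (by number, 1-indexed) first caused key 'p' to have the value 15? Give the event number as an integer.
Looking for first event where p becomes 15:
  event 3: p (absent) -> 15  <-- first match

Answer: 3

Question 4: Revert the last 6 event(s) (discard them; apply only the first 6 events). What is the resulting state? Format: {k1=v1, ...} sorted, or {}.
Answer: {p=19, q=41, r=32}

Derivation:
Keep first 6 events (discard last 6):
  after event 1 (t=2: SET r = 32): {r=32}
  after event 2 (t=11: INC q by 5): {q=5, r=32}
  after event 3 (t=15: SET p = 15): {p=15, q=5, r=32}
  after event 4 (t=22: SET p = 26): {p=26, q=5, r=32}
  after event 5 (t=32: DEC p by 7): {p=19, q=5, r=32}
  after event 6 (t=42: SET q = 41): {p=19, q=41, r=32}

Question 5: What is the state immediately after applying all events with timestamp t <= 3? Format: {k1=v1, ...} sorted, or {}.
Apply events with t <= 3 (1 events):
  after event 1 (t=2: SET r = 32): {r=32}

Answer: {r=32}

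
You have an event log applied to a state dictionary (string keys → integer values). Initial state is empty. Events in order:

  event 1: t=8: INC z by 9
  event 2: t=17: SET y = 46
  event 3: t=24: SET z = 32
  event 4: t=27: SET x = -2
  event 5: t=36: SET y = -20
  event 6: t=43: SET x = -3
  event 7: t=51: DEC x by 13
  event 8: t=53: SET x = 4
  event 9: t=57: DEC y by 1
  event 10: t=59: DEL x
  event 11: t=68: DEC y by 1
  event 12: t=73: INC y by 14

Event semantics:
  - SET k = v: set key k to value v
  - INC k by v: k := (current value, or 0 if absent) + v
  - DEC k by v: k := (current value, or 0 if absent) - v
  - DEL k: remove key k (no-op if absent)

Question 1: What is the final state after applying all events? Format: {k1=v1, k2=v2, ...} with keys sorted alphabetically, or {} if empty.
Answer: {y=-8, z=32}

Derivation:
  after event 1 (t=8: INC z by 9): {z=9}
  after event 2 (t=17: SET y = 46): {y=46, z=9}
  after event 3 (t=24: SET z = 32): {y=46, z=32}
  after event 4 (t=27: SET x = -2): {x=-2, y=46, z=32}
  after event 5 (t=36: SET y = -20): {x=-2, y=-20, z=32}
  after event 6 (t=43: SET x = -3): {x=-3, y=-20, z=32}
  after event 7 (t=51: DEC x by 13): {x=-16, y=-20, z=32}
  after event 8 (t=53: SET x = 4): {x=4, y=-20, z=32}
  after event 9 (t=57: DEC y by 1): {x=4, y=-21, z=32}
  after event 10 (t=59: DEL x): {y=-21, z=32}
  after event 11 (t=68: DEC y by 1): {y=-22, z=32}
  after event 12 (t=73: INC y by 14): {y=-8, z=32}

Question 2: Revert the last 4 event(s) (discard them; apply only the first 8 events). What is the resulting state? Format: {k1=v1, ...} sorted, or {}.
Answer: {x=4, y=-20, z=32}

Derivation:
Keep first 8 events (discard last 4):
  after event 1 (t=8: INC z by 9): {z=9}
  after event 2 (t=17: SET y = 46): {y=46, z=9}
  after event 3 (t=24: SET z = 32): {y=46, z=32}
  after event 4 (t=27: SET x = -2): {x=-2, y=46, z=32}
  after event 5 (t=36: SET y = -20): {x=-2, y=-20, z=32}
  after event 6 (t=43: SET x = -3): {x=-3, y=-20, z=32}
  after event 7 (t=51: DEC x by 13): {x=-16, y=-20, z=32}
  after event 8 (t=53: SET x = 4): {x=4, y=-20, z=32}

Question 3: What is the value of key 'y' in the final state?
Answer: -8

Derivation:
Track key 'y' through all 12 events:
  event 1 (t=8: INC z by 9): y unchanged
  event 2 (t=17: SET y = 46): y (absent) -> 46
  event 3 (t=24: SET z = 32): y unchanged
  event 4 (t=27: SET x = -2): y unchanged
  event 5 (t=36: SET y = -20): y 46 -> -20
  event 6 (t=43: SET x = -3): y unchanged
  event 7 (t=51: DEC x by 13): y unchanged
  event 8 (t=53: SET x = 4): y unchanged
  event 9 (t=57: DEC y by 1): y -20 -> -21
  event 10 (t=59: DEL x): y unchanged
  event 11 (t=68: DEC y by 1): y -21 -> -22
  event 12 (t=73: INC y by 14): y -22 -> -8
Final: y = -8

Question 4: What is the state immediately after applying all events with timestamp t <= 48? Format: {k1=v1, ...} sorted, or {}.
Answer: {x=-3, y=-20, z=32}

Derivation:
Apply events with t <= 48 (6 events):
  after event 1 (t=8: INC z by 9): {z=9}
  after event 2 (t=17: SET y = 46): {y=46, z=9}
  after event 3 (t=24: SET z = 32): {y=46, z=32}
  after event 4 (t=27: SET x = -2): {x=-2, y=46, z=32}
  after event 5 (t=36: SET y = -20): {x=-2, y=-20, z=32}
  after event 6 (t=43: SET x = -3): {x=-3, y=-20, z=32}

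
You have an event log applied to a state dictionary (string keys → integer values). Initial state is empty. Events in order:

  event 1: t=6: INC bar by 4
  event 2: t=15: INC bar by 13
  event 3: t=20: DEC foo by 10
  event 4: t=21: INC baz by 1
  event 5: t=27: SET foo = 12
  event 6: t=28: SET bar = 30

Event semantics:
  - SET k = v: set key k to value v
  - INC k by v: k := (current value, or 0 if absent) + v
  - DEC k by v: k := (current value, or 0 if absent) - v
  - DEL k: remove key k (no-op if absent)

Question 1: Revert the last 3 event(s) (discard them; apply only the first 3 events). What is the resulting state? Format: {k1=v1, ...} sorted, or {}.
Keep first 3 events (discard last 3):
  after event 1 (t=6: INC bar by 4): {bar=4}
  after event 2 (t=15: INC bar by 13): {bar=17}
  after event 3 (t=20: DEC foo by 10): {bar=17, foo=-10}

Answer: {bar=17, foo=-10}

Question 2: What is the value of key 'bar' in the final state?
Track key 'bar' through all 6 events:
  event 1 (t=6: INC bar by 4): bar (absent) -> 4
  event 2 (t=15: INC bar by 13): bar 4 -> 17
  event 3 (t=20: DEC foo by 10): bar unchanged
  event 4 (t=21: INC baz by 1): bar unchanged
  event 5 (t=27: SET foo = 12): bar unchanged
  event 6 (t=28: SET bar = 30): bar 17 -> 30
Final: bar = 30

Answer: 30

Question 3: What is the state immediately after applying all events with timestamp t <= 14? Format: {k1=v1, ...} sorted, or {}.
Answer: {bar=4}

Derivation:
Apply events with t <= 14 (1 events):
  after event 1 (t=6: INC bar by 4): {bar=4}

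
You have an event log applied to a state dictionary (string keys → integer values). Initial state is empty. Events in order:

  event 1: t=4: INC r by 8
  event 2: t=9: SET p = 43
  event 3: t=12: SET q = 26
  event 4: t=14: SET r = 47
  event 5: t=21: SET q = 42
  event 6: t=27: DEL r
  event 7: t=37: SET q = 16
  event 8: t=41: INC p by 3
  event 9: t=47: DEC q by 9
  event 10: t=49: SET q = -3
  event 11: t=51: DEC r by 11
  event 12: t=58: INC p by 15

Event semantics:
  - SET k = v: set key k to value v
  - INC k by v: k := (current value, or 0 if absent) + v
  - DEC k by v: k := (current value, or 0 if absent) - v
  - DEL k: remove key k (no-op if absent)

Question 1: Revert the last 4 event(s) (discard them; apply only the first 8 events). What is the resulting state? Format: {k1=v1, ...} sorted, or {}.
Answer: {p=46, q=16}

Derivation:
Keep first 8 events (discard last 4):
  after event 1 (t=4: INC r by 8): {r=8}
  after event 2 (t=9: SET p = 43): {p=43, r=8}
  after event 3 (t=12: SET q = 26): {p=43, q=26, r=8}
  after event 4 (t=14: SET r = 47): {p=43, q=26, r=47}
  after event 5 (t=21: SET q = 42): {p=43, q=42, r=47}
  after event 6 (t=27: DEL r): {p=43, q=42}
  after event 7 (t=37: SET q = 16): {p=43, q=16}
  after event 8 (t=41: INC p by 3): {p=46, q=16}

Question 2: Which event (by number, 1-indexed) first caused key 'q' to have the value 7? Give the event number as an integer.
Looking for first event where q becomes 7:
  event 3: q = 26
  event 4: q = 26
  event 5: q = 42
  event 6: q = 42
  event 7: q = 16
  event 8: q = 16
  event 9: q 16 -> 7  <-- first match

Answer: 9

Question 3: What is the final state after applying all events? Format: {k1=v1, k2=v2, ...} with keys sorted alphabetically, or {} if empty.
  after event 1 (t=4: INC r by 8): {r=8}
  after event 2 (t=9: SET p = 43): {p=43, r=8}
  after event 3 (t=12: SET q = 26): {p=43, q=26, r=8}
  after event 4 (t=14: SET r = 47): {p=43, q=26, r=47}
  after event 5 (t=21: SET q = 42): {p=43, q=42, r=47}
  after event 6 (t=27: DEL r): {p=43, q=42}
  after event 7 (t=37: SET q = 16): {p=43, q=16}
  after event 8 (t=41: INC p by 3): {p=46, q=16}
  after event 9 (t=47: DEC q by 9): {p=46, q=7}
  after event 10 (t=49: SET q = -3): {p=46, q=-3}
  after event 11 (t=51: DEC r by 11): {p=46, q=-3, r=-11}
  after event 12 (t=58: INC p by 15): {p=61, q=-3, r=-11}

Answer: {p=61, q=-3, r=-11}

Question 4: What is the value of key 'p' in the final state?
Track key 'p' through all 12 events:
  event 1 (t=4: INC r by 8): p unchanged
  event 2 (t=9: SET p = 43): p (absent) -> 43
  event 3 (t=12: SET q = 26): p unchanged
  event 4 (t=14: SET r = 47): p unchanged
  event 5 (t=21: SET q = 42): p unchanged
  event 6 (t=27: DEL r): p unchanged
  event 7 (t=37: SET q = 16): p unchanged
  event 8 (t=41: INC p by 3): p 43 -> 46
  event 9 (t=47: DEC q by 9): p unchanged
  event 10 (t=49: SET q = -3): p unchanged
  event 11 (t=51: DEC r by 11): p unchanged
  event 12 (t=58: INC p by 15): p 46 -> 61
Final: p = 61

Answer: 61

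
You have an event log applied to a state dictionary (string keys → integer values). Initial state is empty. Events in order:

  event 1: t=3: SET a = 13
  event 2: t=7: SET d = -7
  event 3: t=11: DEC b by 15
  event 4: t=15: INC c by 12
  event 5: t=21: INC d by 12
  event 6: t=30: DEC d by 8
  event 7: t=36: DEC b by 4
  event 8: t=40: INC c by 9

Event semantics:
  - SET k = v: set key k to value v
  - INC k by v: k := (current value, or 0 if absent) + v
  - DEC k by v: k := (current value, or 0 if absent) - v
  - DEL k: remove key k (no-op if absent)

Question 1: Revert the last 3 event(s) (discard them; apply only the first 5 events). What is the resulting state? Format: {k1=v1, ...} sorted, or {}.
Answer: {a=13, b=-15, c=12, d=5}

Derivation:
Keep first 5 events (discard last 3):
  after event 1 (t=3: SET a = 13): {a=13}
  after event 2 (t=7: SET d = -7): {a=13, d=-7}
  after event 3 (t=11: DEC b by 15): {a=13, b=-15, d=-7}
  after event 4 (t=15: INC c by 12): {a=13, b=-15, c=12, d=-7}
  after event 5 (t=21: INC d by 12): {a=13, b=-15, c=12, d=5}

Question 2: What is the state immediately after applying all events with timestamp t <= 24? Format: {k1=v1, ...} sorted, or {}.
Answer: {a=13, b=-15, c=12, d=5}

Derivation:
Apply events with t <= 24 (5 events):
  after event 1 (t=3: SET a = 13): {a=13}
  after event 2 (t=7: SET d = -7): {a=13, d=-7}
  after event 3 (t=11: DEC b by 15): {a=13, b=-15, d=-7}
  after event 4 (t=15: INC c by 12): {a=13, b=-15, c=12, d=-7}
  after event 5 (t=21: INC d by 12): {a=13, b=-15, c=12, d=5}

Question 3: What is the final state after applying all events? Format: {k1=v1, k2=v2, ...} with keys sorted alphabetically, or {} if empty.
  after event 1 (t=3: SET a = 13): {a=13}
  after event 2 (t=7: SET d = -7): {a=13, d=-7}
  after event 3 (t=11: DEC b by 15): {a=13, b=-15, d=-7}
  after event 4 (t=15: INC c by 12): {a=13, b=-15, c=12, d=-7}
  after event 5 (t=21: INC d by 12): {a=13, b=-15, c=12, d=5}
  after event 6 (t=30: DEC d by 8): {a=13, b=-15, c=12, d=-3}
  after event 7 (t=36: DEC b by 4): {a=13, b=-19, c=12, d=-3}
  after event 8 (t=40: INC c by 9): {a=13, b=-19, c=21, d=-3}

Answer: {a=13, b=-19, c=21, d=-3}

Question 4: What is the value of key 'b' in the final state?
Answer: -19

Derivation:
Track key 'b' through all 8 events:
  event 1 (t=3: SET a = 13): b unchanged
  event 2 (t=7: SET d = -7): b unchanged
  event 3 (t=11: DEC b by 15): b (absent) -> -15
  event 4 (t=15: INC c by 12): b unchanged
  event 5 (t=21: INC d by 12): b unchanged
  event 6 (t=30: DEC d by 8): b unchanged
  event 7 (t=36: DEC b by 4): b -15 -> -19
  event 8 (t=40: INC c by 9): b unchanged
Final: b = -19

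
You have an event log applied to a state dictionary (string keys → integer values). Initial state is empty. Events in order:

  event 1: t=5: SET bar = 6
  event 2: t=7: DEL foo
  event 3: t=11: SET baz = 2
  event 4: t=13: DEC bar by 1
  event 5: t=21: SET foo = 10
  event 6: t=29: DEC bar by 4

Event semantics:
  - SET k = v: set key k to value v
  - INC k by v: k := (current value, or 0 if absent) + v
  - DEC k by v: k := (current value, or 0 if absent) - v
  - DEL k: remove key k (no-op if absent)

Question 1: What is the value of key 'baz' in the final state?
Answer: 2

Derivation:
Track key 'baz' through all 6 events:
  event 1 (t=5: SET bar = 6): baz unchanged
  event 2 (t=7: DEL foo): baz unchanged
  event 3 (t=11: SET baz = 2): baz (absent) -> 2
  event 4 (t=13: DEC bar by 1): baz unchanged
  event 5 (t=21: SET foo = 10): baz unchanged
  event 6 (t=29: DEC bar by 4): baz unchanged
Final: baz = 2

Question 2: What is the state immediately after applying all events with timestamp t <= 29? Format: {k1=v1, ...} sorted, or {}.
Answer: {bar=1, baz=2, foo=10}

Derivation:
Apply events with t <= 29 (6 events):
  after event 1 (t=5: SET bar = 6): {bar=6}
  after event 2 (t=7: DEL foo): {bar=6}
  after event 3 (t=11: SET baz = 2): {bar=6, baz=2}
  after event 4 (t=13: DEC bar by 1): {bar=5, baz=2}
  after event 5 (t=21: SET foo = 10): {bar=5, baz=2, foo=10}
  after event 6 (t=29: DEC bar by 4): {bar=1, baz=2, foo=10}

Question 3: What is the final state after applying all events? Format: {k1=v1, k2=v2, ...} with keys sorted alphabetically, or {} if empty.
Answer: {bar=1, baz=2, foo=10}

Derivation:
  after event 1 (t=5: SET bar = 6): {bar=6}
  after event 2 (t=7: DEL foo): {bar=6}
  after event 3 (t=11: SET baz = 2): {bar=6, baz=2}
  after event 4 (t=13: DEC bar by 1): {bar=5, baz=2}
  after event 5 (t=21: SET foo = 10): {bar=5, baz=2, foo=10}
  after event 6 (t=29: DEC bar by 4): {bar=1, baz=2, foo=10}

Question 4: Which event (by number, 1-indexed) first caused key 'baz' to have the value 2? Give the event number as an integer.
Looking for first event where baz becomes 2:
  event 3: baz (absent) -> 2  <-- first match

Answer: 3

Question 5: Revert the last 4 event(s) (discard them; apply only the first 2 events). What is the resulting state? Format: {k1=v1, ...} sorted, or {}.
Keep first 2 events (discard last 4):
  after event 1 (t=5: SET bar = 6): {bar=6}
  after event 2 (t=7: DEL foo): {bar=6}

Answer: {bar=6}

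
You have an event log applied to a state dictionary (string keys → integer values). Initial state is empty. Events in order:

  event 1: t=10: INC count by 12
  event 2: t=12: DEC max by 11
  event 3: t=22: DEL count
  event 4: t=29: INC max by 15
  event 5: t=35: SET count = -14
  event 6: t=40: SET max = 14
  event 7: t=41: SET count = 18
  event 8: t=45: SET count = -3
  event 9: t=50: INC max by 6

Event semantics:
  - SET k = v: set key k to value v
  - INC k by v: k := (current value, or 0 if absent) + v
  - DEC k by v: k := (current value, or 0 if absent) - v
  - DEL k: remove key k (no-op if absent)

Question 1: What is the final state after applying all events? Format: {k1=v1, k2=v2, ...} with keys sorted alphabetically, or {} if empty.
Answer: {count=-3, max=20}

Derivation:
  after event 1 (t=10: INC count by 12): {count=12}
  after event 2 (t=12: DEC max by 11): {count=12, max=-11}
  after event 3 (t=22: DEL count): {max=-11}
  after event 4 (t=29: INC max by 15): {max=4}
  after event 5 (t=35: SET count = -14): {count=-14, max=4}
  after event 6 (t=40: SET max = 14): {count=-14, max=14}
  after event 7 (t=41: SET count = 18): {count=18, max=14}
  after event 8 (t=45: SET count = -3): {count=-3, max=14}
  after event 9 (t=50: INC max by 6): {count=-3, max=20}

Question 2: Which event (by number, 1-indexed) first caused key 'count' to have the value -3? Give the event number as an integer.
Answer: 8

Derivation:
Looking for first event where count becomes -3:
  event 1: count = 12
  event 2: count = 12
  event 3: count = (absent)
  event 5: count = -14
  event 6: count = -14
  event 7: count = 18
  event 8: count 18 -> -3  <-- first match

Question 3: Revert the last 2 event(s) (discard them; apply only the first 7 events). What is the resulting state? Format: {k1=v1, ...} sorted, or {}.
Keep first 7 events (discard last 2):
  after event 1 (t=10: INC count by 12): {count=12}
  after event 2 (t=12: DEC max by 11): {count=12, max=-11}
  after event 3 (t=22: DEL count): {max=-11}
  after event 4 (t=29: INC max by 15): {max=4}
  after event 5 (t=35: SET count = -14): {count=-14, max=4}
  after event 6 (t=40: SET max = 14): {count=-14, max=14}
  after event 7 (t=41: SET count = 18): {count=18, max=14}

Answer: {count=18, max=14}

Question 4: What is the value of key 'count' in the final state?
Answer: -3

Derivation:
Track key 'count' through all 9 events:
  event 1 (t=10: INC count by 12): count (absent) -> 12
  event 2 (t=12: DEC max by 11): count unchanged
  event 3 (t=22: DEL count): count 12 -> (absent)
  event 4 (t=29: INC max by 15): count unchanged
  event 5 (t=35: SET count = -14): count (absent) -> -14
  event 6 (t=40: SET max = 14): count unchanged
  event 7 (t=41: SET count = 18): count -14 -> 18
  event 8 (t=45: SET count = -3): count 18 -> -3
  event 9 (t=50: INC max by 6): count unchanged
Final: count = -3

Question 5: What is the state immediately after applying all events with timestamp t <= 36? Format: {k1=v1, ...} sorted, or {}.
Apply events with t <= 36 (5 events):
  after event 1 (t=10: INC count by 12): {count=12}
  after event 2 (t=12: DEC max by 11): {count=12, max=-11}
  after event 3 (t=22: DEL count): {max=-11}
  after event 4 (t=29: INC max by 15): {max=4}
  after event 5 (t=35: SET count = -14): {count=-14, max=4}

Answer: {count=-14, max=4}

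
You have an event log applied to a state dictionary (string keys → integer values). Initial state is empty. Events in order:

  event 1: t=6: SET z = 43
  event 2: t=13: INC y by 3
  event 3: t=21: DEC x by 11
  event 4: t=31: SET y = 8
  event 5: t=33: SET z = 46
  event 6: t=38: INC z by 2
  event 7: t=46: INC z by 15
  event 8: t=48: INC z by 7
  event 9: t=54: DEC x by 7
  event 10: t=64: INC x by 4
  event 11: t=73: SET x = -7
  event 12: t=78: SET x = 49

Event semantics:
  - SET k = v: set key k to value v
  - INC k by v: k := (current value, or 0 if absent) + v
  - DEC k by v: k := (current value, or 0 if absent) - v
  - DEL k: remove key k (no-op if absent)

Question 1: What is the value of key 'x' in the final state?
Answer: 49

Derivation:
Track key 'x' through all 12 events:
  event 1 (t=6: SET z = 43): x unchanged
  event 2 (t=13: INC y by 3): x unchanged
  event 3 (t=21: DEC x by 11): x (absent) -> -11
  event 4 (t=31: SET y = 8): x unchanged
  event 5 (t=33: SET z = 46): x unchanged
  event 6 (t=38: INC z by 2): x unchanged
  event 7 (t=46: INC z by 15): x unchanged
  event 8 (t=48: INC z by 7): x unchanged
  event 9 (t=54: DEC x by 7): x -11 -> -18
  event 10 (t=64: INC x by 4): x -18 -> -14
  event 11 (t=73: SET x = -7): x -14 -> -7
  event 12 (t=78: SET x = 49): x -7 -> 49
Final: x = 49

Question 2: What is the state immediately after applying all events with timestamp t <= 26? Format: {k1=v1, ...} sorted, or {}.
Apply events with t <= 26 (3 events):
  after event 1 (t=6: SET z = 43): {z=43}
  after event 2 (t=13: INC y by 3): {y=3, z=43}
  after event 3 (t=21: DEC x by 11): {x=-11, y=3, z=43}

Answer: {x=-11, y=3, z=43}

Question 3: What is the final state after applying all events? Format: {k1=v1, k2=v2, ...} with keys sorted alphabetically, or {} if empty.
Answer: {x=49, y=8, z=70}

Derivation:
  after event 1 (t=6: SET z = 43): {z=43}
  after event 2 (t=13: INC y by 3): {y=3, z=43}
  after event 3 (t=21: DEC x by 11): {x=-11, y=3, z=43}
  after event 4 (t=31: SET y = 8): {x=-11, y=8, z=43}
  after event 5 (t=33: SET z = 46): {x=-11, y=8, z=46}
  after event 6 (t=38: INC z by 2): {x=-11, y=8, z=48}
  after event 7 (t=46: INC z by 15): {x=-11, y=8, z=63}
  after event 8 (t=48: INC z by 7): {x=-11, y=8, z=70}
  after event 9 (t=54: DEC x by 7): {x=-18, y=8, z=70}
  after event 10 (t=64: INC x by 4): {x=-14, y=8, z=70}
  after event 11 (t=73: SET x = -7): {x=-7, y=8, z=70}
  after event 12 (t=78: SET x = 49): {x=49, y=8, z=70}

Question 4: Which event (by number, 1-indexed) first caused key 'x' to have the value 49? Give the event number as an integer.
Looking for first event where x becomes 49:
  event 3: x = -11
  event 4: x = -11
  event 5: x = -11
  event 6: x = -11
  event 7: x = -11
  event 8: x = -11
  event 9: x = -18
  event 10: x = -14
  event 11: x = -7
  event 12: x -7 -> 49  <-- first match

Answer: 12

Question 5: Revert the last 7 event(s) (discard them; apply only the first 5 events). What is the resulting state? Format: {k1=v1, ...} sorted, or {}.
Answer: {x=-11, y=8, z=46}

Derivation:
Keep first 5 events (discard last 7):
  after event 1 (t=6: SET z = 43): {z=43}
  after event 2 (t=13: INC y by 3): {y=3, z=43}
  after event 3 (t=21: DEC x by 11): {x=-11, y=3, z=43}
  after event 4 (t=31: SET y = 8): {x=-11, y=8, z=43}
  after event 5 (t=33: SET z = 46): {x=-11, y=8, z=46}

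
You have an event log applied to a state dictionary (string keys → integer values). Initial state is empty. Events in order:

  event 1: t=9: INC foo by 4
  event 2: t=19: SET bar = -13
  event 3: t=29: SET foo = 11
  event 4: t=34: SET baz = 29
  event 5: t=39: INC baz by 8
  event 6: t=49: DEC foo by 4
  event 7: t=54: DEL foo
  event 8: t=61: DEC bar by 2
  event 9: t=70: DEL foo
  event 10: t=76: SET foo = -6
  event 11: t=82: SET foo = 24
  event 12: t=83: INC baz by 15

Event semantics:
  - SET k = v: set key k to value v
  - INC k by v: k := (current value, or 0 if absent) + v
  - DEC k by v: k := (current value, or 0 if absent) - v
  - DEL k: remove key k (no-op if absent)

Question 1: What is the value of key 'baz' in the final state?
Track key 'baz' through all 12 events:
  event 1 (t=9: INC foo by 4): baz unchanged
  event 2 (t=19: SET bar = -13): baz unchanged
  event 3 (t=29: SET foo = 11): baz unchanged
  event 4 (t=34: SET baz = 29): baz (absent) -> 29
  event 5 (t=39: INC baz by 8): baz 29 -> 37
  event 6 (t=49: DEC foo by 4): baz unchanged
  event 7 (t=54: DEL foo): baz unchanged
  event 8 (t=61: DEC bar by 2): baz unchanged
  event 9 (t=70: DEL foo): baz unchanged
  event 10 (t=76: SET foo = -6): baz unchanged
  event 11 (t=82: SET foo = 24): baz unchanged
  event 12 (t=83: INC baz by 15): baz 37 -> 52
Final: baz = 52

Answer: 52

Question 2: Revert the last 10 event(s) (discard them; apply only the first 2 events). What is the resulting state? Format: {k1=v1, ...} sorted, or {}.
Keep first 2 events (discard last 10):
  after event 1 (t=9: INC foo by 4): {foo=4}
  after event 2 (t=19: SET bar = -13): {bar=-13, foo=4}

Answer: {bar=-13, foo=4}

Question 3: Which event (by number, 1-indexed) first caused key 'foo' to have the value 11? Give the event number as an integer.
Answer: 3

Derivation:
Looking for first event where foo becomes 11:
  event 1: foo = 4
  event 2: foo = 4
  event 3: foo 4 -> 11  <-- first match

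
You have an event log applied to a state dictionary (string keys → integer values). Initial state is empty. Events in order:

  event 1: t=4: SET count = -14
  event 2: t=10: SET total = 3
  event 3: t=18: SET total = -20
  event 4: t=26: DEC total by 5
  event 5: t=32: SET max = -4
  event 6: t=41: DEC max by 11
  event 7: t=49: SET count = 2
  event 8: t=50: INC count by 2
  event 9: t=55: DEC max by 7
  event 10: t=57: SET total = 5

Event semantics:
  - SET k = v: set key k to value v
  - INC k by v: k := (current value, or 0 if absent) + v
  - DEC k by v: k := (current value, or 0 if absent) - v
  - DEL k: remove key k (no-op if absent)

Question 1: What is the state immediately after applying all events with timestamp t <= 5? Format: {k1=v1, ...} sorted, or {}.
Answer: {count=-14}

Derivation:
Apply events with t <= 5 (1 events):
  after event 1 (t=4: SET count = -14): {count=-14}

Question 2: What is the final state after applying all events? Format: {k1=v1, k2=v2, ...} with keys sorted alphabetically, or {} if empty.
  after event 1 (t=4: SET count = -14): {count=-14}
  after event 2 (t=10: SET total = 3): {count=-14, total=3}
  after event 3 (t=18: SET total = -20): {count=-14, total=-20}
  after event 4 (t=26: DEC total by 5): {count=-14, total=-25}
  after event 5 (t=32: SET max = -4): {count=-14, max=-4, total=-25}
  after event 6 (t=41: DEC max by 11): {count=-14, max=-15, total=-25}
  after event 7 (t=49: SET count = 2): {count=2, max=-15, total=-25}
  after event 8 (t=50: INC count by 2): {count=4, max=-15, total=-25}
  after event 9 (t=55: DEC max by 7): {count=4, max=-22, total=-25}
  after event 10 (t=57: SET total = 5): {count=4, max=-22, total=5}

Answer: {count=4, max=-22, total=5}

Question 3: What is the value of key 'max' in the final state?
Track key 'max' through all 10 events:
  event 1 (t=4: SET count = -14): max unchanged
  event 2 (t=10: SET total = 3): max unchanged
  event 3 (t=18: SET total = -20): max unchanged
  event 4 (t=26: DEC total by 5): max unchanged
  event 5 (t=32: SET max = -4): max (absent) -> -4
  event 6 (t=41: DEC max by 11): max -4 -> -15
  event 7 (t=49: SET count = 2): max unchanged
  event 8 (t=50: INC count by 2): max unchanged
  event 9 (t=55: DEC max by 7): max -15 -> -22
  event 10 (t=57: SET total = 5): max unchanged
Final: max = -22

Answer: -22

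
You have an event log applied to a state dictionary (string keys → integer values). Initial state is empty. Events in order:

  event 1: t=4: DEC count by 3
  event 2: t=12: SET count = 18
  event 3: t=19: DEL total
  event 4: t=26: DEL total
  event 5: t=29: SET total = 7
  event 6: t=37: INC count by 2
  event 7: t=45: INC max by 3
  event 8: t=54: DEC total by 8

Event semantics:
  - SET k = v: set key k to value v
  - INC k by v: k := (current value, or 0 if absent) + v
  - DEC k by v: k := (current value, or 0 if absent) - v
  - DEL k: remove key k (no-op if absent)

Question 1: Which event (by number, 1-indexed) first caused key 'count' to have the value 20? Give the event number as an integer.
Looking for first event where count becomes 20:
  event 1: count = -3
  event 2: count = 18
  event 3: count = 18
  event 4: count = 18
  event 5: count = 18
  event 6: count 18 -> 20  <-- first match

Answer: 6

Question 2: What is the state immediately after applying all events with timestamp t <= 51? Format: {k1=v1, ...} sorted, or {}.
Apply events with t <= 51 (7 events):
  after event 1 (t=4: DEC count by 3): {count=-3}
  after event 2 (t=12: SET count = 18): {count=18}
  after event 3 (t=19: DEL total): {count=18}
  after event 4 (t=26: DEL total): {count=18}
  after event 5 (t=29: SET total = 7): {count=18, total=7}
  after event 6 (t=37: INC count by 2): {count=20, total=7}
  after event 7 (t=45: INC max by 3): {count=20, max=3, total=7}

Answer: {count=20, max=3, total=7}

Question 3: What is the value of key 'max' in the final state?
Track key 'max' through all 8 events:
  event 1 (t=4: DEC count by 3): max unchanged
  event 2 (t=12: SET count = 18): max unchanged
  event 3 (t=19: DEL total): max unchanged
  event 4 (t=26: DEL total): max unchanged
  event 5 (t=29: SET total = 7): max unchanged
  event 6 (t=37: INC count by 2): max unchanged
  event 7 (t=45: INC max by 3): max (absent) -> 3
  event 8 (t=54: DEC total by 8): max unchanged
Final: max = 3

Answer: 3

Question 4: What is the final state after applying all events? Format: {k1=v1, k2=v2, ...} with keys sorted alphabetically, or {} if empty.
Answer: {count=20, max=3, total=-1}

Derivation:
  after event 1 (t=4: DEC count by 3): {count=-3}
  after event 2 (t=12: SET count = 18): {count=18}
  after event 3 (t=19: DEL total): {count=18}
  after event 4 (t=26: DEL total): {count=18}
  after event 5 (t=29: SET total = 7): {count=18, total=7}
  after event 6 (t=37: INC count by 2): {count=20, total=7}
  after event 7 (t=45: INC max by 3): {count=20, max=3, total=7}
  after event 8 (t=54: DEC total by 8): {count=20, max=3, total=-1}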